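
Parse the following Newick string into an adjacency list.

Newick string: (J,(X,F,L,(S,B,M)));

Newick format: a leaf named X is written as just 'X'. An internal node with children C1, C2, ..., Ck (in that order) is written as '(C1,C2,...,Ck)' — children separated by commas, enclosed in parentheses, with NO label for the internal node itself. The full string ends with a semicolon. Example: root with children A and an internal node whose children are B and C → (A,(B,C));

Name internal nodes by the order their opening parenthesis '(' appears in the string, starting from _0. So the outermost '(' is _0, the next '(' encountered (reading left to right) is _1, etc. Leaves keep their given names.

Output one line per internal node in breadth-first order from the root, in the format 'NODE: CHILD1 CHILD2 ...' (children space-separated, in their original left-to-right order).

Input: (J,(X,F,L,(S,B,M)));
Scanning left-to-right, naming '(' by encounter order:
  pos 0: '(' -> open internal node _0 (depth 1)
  pos 3: '(' -> open internal node _1 (depth 2)
  pos 10: '(' -> open internal node _2 (depth 3)
  pos 16: ')' -> close internal node _2 (now at depth 2)
  pos 17: ')' -> close internal node _1 (now at depth 1)
  pos 18: ')' -> close internal node _0 (now at depth 0)
Total internal nodes: 3
BFS adjacency from root:
  _0: J _1
  _1: X F L _2
  _2: S B M

Answer: _0: J _1
_1: X F L _2
_2: S B M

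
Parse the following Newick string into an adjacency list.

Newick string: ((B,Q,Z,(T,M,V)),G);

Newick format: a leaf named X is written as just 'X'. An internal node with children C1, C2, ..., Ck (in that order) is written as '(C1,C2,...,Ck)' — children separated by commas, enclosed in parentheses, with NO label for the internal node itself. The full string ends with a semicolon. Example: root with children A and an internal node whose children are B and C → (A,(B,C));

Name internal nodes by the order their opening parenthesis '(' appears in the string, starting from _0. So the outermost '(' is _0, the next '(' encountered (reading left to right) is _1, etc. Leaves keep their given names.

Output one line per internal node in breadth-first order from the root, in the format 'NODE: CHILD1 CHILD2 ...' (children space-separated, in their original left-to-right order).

Input: ((B,Q,Z,(T,M,V)),G);
Scanning left-to-right, naming '(' by encounter order:
  pos 0: '(' -> open internal node _0 (depth 1)
  pos 1: '(' -> open internal node _1 (depth 2)
  pos 8: '(' -> open internal node _2 (depth 3)
  pos 14: ')' -> close internal node _2 (now at depth 2)
  pos 15: ')' -> close internal node _1 (now at depth 1)
  pos 18: ')' -> close internal node _0 (now at depth 0)
Total internal nodes: 3
BFS adjacency from root:
  _0: _1 G
  _1: B Q Z _2
  _2: T M V

Answer: _0: _1 G
_1: B Q Z _2
_2: T M V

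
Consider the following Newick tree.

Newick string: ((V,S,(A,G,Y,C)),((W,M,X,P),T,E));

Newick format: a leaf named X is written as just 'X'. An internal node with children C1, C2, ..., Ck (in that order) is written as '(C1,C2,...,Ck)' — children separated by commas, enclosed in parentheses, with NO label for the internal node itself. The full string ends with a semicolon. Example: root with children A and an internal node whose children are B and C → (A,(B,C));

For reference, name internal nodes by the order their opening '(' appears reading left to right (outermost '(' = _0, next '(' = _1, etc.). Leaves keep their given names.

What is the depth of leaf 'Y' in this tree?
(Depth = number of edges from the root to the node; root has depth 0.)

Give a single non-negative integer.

Newick: ((V,S,(A,G,Y,C)),((W,M,X,P),T,E));
Naming internals by '(' encounter order: outermost '(' = _0, next = _1, ...
Query node: Y
Path from root: _0 -> _1 -> _2 -> Y
Depth of Y: 3 (number of edges from root)

Answer: 3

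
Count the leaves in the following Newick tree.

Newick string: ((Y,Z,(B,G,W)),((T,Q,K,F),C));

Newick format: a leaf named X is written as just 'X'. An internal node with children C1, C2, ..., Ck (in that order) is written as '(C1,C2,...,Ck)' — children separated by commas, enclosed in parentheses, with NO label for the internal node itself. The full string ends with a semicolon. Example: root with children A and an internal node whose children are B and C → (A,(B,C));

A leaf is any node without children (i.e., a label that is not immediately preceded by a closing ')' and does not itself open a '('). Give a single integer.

Answer: 10

Derivation:
Newick: ((Y,Z,(B,G,W)),((T,Q,K,F),C));
Scan left-to-right; a leaf is any maximal label run not followed by '(':
  pos 2: leaf 'Y' → count = 1
  pos 4: leaf 'Z' → count = 2
  pos 7: leaf 'B' → count = 3
  pos 9: leaf 'G' → count = 4
  pos 11: leaf 'W' → count = 5
  pos 17: leaf 'T' → count = 6
  pos 19: leaf 'Q' → count = 7
  pos 21: leaf 'K' → count = 8
  pos 23: leaf 'F' → count = 9
  pos 26: leaf 'C' → count = 10
Total leaves: 10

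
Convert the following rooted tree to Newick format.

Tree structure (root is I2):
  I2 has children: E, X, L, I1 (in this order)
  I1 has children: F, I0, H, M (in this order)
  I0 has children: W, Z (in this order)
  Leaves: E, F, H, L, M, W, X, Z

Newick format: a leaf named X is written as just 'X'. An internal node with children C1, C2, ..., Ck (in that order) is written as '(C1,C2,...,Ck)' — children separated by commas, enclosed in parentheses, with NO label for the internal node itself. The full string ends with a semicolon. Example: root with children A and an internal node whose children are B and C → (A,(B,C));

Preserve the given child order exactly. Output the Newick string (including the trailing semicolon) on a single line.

internal I2 with children ['E', 'X', 'L', 'I1']
  leaf 'E' → 'E'
  leaf 'X' → 'X'
  leaf 'L' → 'L'
  internal I1 with children ['F', 'I0', 'H', 'M']
    leaf 'F' → 'F'
    internal I0 with children ['W', 'Z']
      leaf 'W' → 'W'
      leaf 'Z' → 'Z'
    → '(W,Z)'
    leaf 'H' → 'H'
    leaf 'M' → 'M'
  → '(F,(W,Z),H,M)'
→ '(E,X,L,(F,(W,Z),H,M))'
Final: (E,X,L,(F,(W,Z),H,M));

Answer: (E,X,L,(F,(W,Z),H,M));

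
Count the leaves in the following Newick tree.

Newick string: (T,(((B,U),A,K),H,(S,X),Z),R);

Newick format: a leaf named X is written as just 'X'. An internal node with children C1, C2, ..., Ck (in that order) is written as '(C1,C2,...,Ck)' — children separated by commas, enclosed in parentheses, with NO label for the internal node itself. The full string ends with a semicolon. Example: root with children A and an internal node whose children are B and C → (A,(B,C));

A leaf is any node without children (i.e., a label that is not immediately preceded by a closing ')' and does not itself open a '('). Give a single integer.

Newick: (T,(((B,U),A,K),H,(S,X),Z),R);
Scan left-to-right; a leaf is any maximal label run not followed by '(':
  pos 1: leaf 'T' → count = 1
  pos 6: leaf 'B' → count = 2
  pos 8: leaf 'U' → count = 3
  pos 11: leaf 'A' → count = 4
  pos 13: leaf 'K' → count = 5
  pos 16: leaf 'H' → count = 6
  pos 19: leaf 'S' → count = 7
  pos 21: leaf 'X' → count = 8
  pos 24: leaf 'Z' → count = 9
  pos 27: leaf 'R' → count = 10
Total leaves: 10

Answer: 10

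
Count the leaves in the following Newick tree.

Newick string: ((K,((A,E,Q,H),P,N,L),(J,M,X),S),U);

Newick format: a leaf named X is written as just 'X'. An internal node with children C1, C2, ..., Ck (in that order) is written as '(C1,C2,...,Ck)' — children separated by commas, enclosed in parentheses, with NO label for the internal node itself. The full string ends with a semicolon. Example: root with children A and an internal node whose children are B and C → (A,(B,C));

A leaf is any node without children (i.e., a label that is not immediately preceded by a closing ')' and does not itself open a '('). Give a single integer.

Newick: ((K,((A,E,Q,H),P,N,L),(J,M,X),S),U);
Scan left-to-right; a leaf is any maximal label run not followed by '(':
  pos 2: leaf 'K' → count = 1
  pos 6: leaf 'A' → count = 2
  pos 8: leaf 'E' → count = 3
  pos 10: leaf 'Q' → count = 4
  pos 12: leaf 'H' → count = 5
  pos 15: leaf 'P' → count = 6
  pos 17: leaf 'N' → count = 7
  pos 19: leaf 'L' → count = 8
  pos 23: leaf 'J' → count = 9
  pos 25: leaf 'M' → count = 10
  pos 27: leaf 'X' → count = 11
  pos 30: leaf 'S' → count = 12
  pos 33: leaf 'U' → count = 13
Total leaves: 13

Answer: 13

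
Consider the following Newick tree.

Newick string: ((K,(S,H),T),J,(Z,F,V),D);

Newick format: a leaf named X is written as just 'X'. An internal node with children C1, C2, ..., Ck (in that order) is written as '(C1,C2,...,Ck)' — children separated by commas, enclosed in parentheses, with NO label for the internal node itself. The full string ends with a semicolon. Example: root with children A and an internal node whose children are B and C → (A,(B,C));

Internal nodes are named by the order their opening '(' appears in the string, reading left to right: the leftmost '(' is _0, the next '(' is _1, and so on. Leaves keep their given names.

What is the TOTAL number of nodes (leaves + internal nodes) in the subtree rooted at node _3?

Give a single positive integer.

Newick: ((K,(S,H),T),J,(Z,F,V),D);
Locate _3: it is the '(' at position 15 (the 4th '(' reading left to right).
Query: subtree rooted at _3
_3: subtree_size = 1 + 3
  Z: subtree_size = 1 + 0
  F: subtree_size = 1 + 0
  V: subtree_size = 1 + 0
Total subtree size of _3: 4

Answer: 4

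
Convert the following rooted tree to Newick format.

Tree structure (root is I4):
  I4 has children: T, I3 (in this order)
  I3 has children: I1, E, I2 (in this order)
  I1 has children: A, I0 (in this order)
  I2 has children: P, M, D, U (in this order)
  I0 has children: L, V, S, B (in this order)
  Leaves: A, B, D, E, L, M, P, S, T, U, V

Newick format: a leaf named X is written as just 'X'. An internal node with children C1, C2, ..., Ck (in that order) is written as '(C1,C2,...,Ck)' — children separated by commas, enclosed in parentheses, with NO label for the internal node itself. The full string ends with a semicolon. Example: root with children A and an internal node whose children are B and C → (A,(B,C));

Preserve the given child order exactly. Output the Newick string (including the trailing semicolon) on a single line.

internal I4 with children ['T', 'I3']
  leaf 'T' → 'T'
  internal I3 with children ['I1', 'E', 'I2']
    internal I1 with children ['A', 'I0']
      leaf 'A' → 'A'
      internal I0 with children ['L', 'V', 'S', 'B']
        leaf 'L' → 'L'
        leaf 'V' → 'V'
        leaf 'S' → 'S'
        leaf 'B' → 'B'
      → '(L,V,S,B)'
    → '(A,(L,V,S,B))'
    leaf 'E' → 'E'
    internal I2 with children ['P', 'M', 'D', 'U']
      leaf 'P' → 'P'
      leaf 'M' → 'M'
      leaf 'D' → 'D'
      leaf 'U' → 'U'
    → '(P,M,D,U)'
  → '((A,(L,V,S,B)),E,(P,M,D,U))'
→ '(T,((A,(L,V,S,B)),E,(P,M,D,U)))'
Final: (T,((A,(L,V,S,B)),E,(P,M,D,U)));

Answer: (T,((A,(L,V,S,B)),E,(P,M,D,U)));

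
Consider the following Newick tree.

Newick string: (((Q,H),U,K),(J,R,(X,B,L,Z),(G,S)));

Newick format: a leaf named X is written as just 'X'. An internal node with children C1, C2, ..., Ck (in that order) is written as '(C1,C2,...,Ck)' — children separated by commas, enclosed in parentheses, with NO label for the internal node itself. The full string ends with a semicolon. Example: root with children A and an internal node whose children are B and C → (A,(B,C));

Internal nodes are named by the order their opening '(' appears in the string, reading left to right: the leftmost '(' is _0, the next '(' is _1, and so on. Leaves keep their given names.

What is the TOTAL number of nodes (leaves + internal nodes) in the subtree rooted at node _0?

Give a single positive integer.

Answer: 18

Derivation:
Newick: (((Q,H),U,K),(J,R,(X,B,L,Z),(G,S)));
Locate _0: it is the '(' at position 0 (the 1st '(' reading left to right).
Query: subtree rooted at _0
_0: subtree_size = 1 + 17
  _1: subtree_size = 1 + 5
    _2: subtree_size = 1 + 2
      Q: subtree_size = 1 + 0
      H: subtree_size = 1 + 0
    U: subtree_size = 1 + 0
    K: subtree_size = 1 + 0
  _3: subtree_size = 1 + 10
    J: subtree_size = 1 + 0
    R: subtree_size = 1 + 0
    _4: subtree_size = 1 + 4
      X: subtree_size = 1 + 0
      B: subtree_size = 1 + 0
      L: subtree_size = 1 + 0
      Z: subtree_size = 1 + 0
    _5: subtree_size = 1 + 2
      G: subtree_size = 1 + 0
      S: subtree_size = 1 + 0
Total subtree size of _0: 18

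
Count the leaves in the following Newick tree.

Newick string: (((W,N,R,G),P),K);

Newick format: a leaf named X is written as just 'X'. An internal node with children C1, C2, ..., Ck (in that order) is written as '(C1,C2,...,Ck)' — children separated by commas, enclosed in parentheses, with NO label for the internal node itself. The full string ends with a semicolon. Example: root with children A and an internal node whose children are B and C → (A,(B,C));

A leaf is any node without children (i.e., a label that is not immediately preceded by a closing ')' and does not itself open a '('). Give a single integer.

Newick: (((W,N,R,G),P),K);
Scan left-to-right; a leaf is any maximal label run not followed by '(':
  pos 3: leaf 'W' → count = 1
  pos 5: leaf 'N' → count = 2
  pos 7: leaf 'R' → count = 3
  pos 9: leaf 'G' → count = 4
  pos 12: leaf 'P' → count = 5
  pos 15: leaf 'K' → count = 6
Total leaves: 6

Answer: 6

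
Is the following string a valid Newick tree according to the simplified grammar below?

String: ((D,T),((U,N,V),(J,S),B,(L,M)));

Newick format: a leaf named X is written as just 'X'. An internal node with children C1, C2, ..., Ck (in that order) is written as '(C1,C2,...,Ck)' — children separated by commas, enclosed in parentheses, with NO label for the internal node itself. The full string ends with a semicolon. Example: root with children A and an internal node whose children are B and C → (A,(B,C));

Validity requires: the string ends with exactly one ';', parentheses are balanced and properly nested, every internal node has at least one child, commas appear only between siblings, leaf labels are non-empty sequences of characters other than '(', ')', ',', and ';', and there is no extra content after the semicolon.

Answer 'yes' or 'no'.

Answer: yes

Derivation:
Input: ((D,T),((U,N,V),(J,S),B,(L,M)));
Paren balance: 6 '(' vs 6 ')' OK
Ends with single ';': True
Full parse: OK
Valid: True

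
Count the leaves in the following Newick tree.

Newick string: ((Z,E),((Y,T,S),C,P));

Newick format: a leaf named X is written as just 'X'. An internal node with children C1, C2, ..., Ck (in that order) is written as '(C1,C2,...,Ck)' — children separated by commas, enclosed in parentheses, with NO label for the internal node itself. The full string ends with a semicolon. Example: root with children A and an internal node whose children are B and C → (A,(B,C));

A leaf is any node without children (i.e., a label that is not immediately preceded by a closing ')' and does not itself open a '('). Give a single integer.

Newick: ((Z,E),((Y,T,S),C,P));
Scan left-to-right; a leaf is any maximal label run not followed by '(':
  pos 2: leaf 'Z' → count = 1
  pos 4: leaf 'E' → count = 2
  pos 9: leaf 'Y' → count = 3
  pos 11: leaf 'T' → count = 4
  pos 13: leaf 'S' → count = 5
  pos 16: leaf 'C' → count = 6
  pos 18: leaf 'P' → count = 7
Total leaves: 7

Answer: 7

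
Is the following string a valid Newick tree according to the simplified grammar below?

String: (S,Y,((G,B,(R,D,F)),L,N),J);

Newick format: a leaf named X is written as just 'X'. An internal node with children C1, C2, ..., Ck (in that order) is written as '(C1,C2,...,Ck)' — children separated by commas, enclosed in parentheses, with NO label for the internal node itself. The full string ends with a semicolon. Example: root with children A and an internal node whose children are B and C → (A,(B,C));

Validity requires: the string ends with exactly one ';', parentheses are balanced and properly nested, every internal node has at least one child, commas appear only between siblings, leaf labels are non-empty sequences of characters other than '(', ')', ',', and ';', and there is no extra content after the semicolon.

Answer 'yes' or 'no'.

Input: (S,Y,((G,B,(R,D,F)),L,N),J);
Paren balance: 4 '(' vs 4 ')' OK
Ends with single ';': True
Full parse: OK
Valid: True

Answer: yes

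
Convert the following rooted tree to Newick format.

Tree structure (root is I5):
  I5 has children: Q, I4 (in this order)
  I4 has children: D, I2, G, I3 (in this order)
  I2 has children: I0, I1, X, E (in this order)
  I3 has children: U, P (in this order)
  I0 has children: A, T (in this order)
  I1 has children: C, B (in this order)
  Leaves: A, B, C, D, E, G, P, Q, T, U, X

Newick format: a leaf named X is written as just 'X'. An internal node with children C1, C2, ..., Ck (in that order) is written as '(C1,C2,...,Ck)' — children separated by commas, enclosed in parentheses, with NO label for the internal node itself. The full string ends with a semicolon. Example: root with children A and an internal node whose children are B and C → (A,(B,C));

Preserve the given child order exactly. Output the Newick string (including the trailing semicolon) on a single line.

internal I5 with children ['Q', 'I4']
  leaf 'Q' → 'Q'
  internal I4 with children ['D', 'I2', 'G', 'I3']
    leaf 'D' → 'D'
    internal I2 with children ['I0', 'I1', 'X', 'E']
      internal I0 with children ['A', 'T']
        leaf 'A' → 'A'
        leaf 'T' → 'T'
      → '(A,T)'
      internal I1 with children ['C', 'B']
        leaf 'C' → 'C'
        leaf 'B' → 'B'
      → '(C,B)'
      leaf 'X' → 'X'
      leaf 'E' → 'E'
    → '((A,T),(C,B),X,E)'
    leaf 'G' → 'G'
    internal I3 with children ['U', 'P']
      leaf 'U' → 'U'
      leaf 'P' → 'P'
    → '(U,P)'
  → '(D,((A,T),(C,B),X,E),G,(U,P))'
→ '(Q,(D,((A,T),(C,B),X,E),G,(U,P)))'
Final: (Q,(D,((A,T),(C,B),X,E),G,(U,P)));

Answer: (Q,(D,((A,T),(C,B),X,E),G,(U,P)));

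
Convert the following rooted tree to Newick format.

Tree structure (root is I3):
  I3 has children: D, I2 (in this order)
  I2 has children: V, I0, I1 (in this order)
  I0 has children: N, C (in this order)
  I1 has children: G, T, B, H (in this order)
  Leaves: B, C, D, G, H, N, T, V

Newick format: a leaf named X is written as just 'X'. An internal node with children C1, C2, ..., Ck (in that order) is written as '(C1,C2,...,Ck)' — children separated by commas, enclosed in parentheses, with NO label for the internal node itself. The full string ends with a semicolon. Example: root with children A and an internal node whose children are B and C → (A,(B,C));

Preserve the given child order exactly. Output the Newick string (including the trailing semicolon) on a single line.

internal I3 with children ['D', 'I2']
  leaf 'D' → 'D'
  internal I2 with children ['V', 'I0', 'I1']
    leaf 'V' → 'V'
    internal I0 with children ['N', 'C']
      leaf 'N' → 'N'
      leaf 'C' → 'C'
    → '(N,C)'
    internal I1 with children ['G', 'T', 'B', 'H']
      leaf 'G' → 'G'
      leaf 'T' → 'T'
      leaf 'B' → 'B'
      leaf 'H' → 'H'
    → '(G,T,B,H)'
  → '(V,(N,C),(G,T,B,H))'
→ '(D,(V,(N,C),(G,T,B,H)))'
Final: (D,(V,(N,C),(G,T,B,H)));

Answer: (D,(V,(N,C),(G,T,B,H)));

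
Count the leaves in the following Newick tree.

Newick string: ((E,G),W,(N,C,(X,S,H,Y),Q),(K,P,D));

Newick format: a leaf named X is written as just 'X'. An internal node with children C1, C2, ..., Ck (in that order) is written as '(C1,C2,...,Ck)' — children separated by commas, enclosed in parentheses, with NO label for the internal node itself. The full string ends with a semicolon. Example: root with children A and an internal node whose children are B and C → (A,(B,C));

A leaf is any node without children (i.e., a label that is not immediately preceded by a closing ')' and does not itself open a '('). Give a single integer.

Answer: 13

Derivation:
Newick: ((E,G),W,(N,C,(X,S,H,Y),Q),(K,P,D));
Scan left-to-right; a leaf is any maximal label run not followed by '(':
  pos 2: leaf 'E' → count = 1
  pos 4: leaf 'G' → count = 2
  pos 7: leaf 'W' → count = 3
  pos 10: leaf 'N' → count = 4
  pos 12: leaf 'C' → count = 5
  pos 15: leaf 'X' → count = 6
  pos 17: leaf 'S' → count = 7
  pos 19: leaf 'H' → count = 8
  pos 21: leaf 'Y' → count = 9
  pos 24: leaf 'Q' → count = 10
  pos 28: leaf 'K' → count = 11
  pos 30: leaf 'P' → count = 12
  pos 32: leaf 'D' → count = 13
Total leaves: 13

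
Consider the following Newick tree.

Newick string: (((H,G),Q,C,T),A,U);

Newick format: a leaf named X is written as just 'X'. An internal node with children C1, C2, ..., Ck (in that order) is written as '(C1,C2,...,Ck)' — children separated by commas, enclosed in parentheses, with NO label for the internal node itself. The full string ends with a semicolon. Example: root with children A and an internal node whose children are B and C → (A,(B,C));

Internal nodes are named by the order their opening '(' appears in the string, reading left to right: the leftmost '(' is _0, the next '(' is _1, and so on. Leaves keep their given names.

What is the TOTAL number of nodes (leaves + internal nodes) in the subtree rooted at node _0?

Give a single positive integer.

Newick: (((H,G),Q,C,T),A,U);
Locate _0: it is the '(' at position 0 (the 1st '(' reading left to right).
Query: subtree rooted at _0
_0: subtree_size = 1 + 9
  _1: subtree_size = 1 + 6
    _2: subtree_size = 1 + 2
      H: subtree_size = 1 + 0
      G: subtree_size = 1 + 0
    Q: subtree_size = 1 + 0
    C: subtree_size = 1 + 0
    T: subtree_size = 1 + 0
  A: subtree_size = 1 + 0
  U: subtree_size = 1 + 0
Total subtree size of _0: 10

Answer: 10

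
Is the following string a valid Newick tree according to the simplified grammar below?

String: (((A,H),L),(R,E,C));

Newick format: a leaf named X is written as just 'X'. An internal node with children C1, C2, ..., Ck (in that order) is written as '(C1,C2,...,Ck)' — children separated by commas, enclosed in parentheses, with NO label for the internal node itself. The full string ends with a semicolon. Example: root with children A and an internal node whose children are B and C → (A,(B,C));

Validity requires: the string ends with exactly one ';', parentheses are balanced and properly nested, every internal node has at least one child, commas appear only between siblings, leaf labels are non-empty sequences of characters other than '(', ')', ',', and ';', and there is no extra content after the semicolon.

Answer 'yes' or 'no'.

Answer: yes

Derivation:
Input: (((A,H),L),(R,E,C));
Paren balance: 4 '(' vs 4 ')' OK
Ends with single ';': True
Full parse: OK
Valid: True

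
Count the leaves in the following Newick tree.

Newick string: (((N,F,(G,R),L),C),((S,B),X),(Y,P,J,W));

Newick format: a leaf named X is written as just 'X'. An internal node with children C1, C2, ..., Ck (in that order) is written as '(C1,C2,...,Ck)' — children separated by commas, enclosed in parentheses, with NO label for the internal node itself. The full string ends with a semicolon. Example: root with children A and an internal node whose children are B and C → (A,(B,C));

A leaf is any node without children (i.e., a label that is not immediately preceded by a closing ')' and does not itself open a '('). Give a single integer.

Answer: 13

Derivation:
Newick: (((N,F,(G,R),L),C),((S,B),X),(Y,P,J,W));
Scan left-to-right; a leaf is any maximal label run not followed by '(':
  pos 3: leaf 'N' → count = 1
  pos 5: leaf 'F' → count = 2
  pos 8: leaf 'G' → count = 3
  pos 10: leaf 'R' → count = 4
  pos 13: leaf 'L' → count = 5
  pos 16: leaf 'C' → count = 6
  pos 21: leaf 'S' → count = 7
  pos 23: leaf 'B' → count = 8
  pos 26: leaf 'X' → count = 9
  pos 30: leaf 'Y' → count = 10
  pos 32: leaf 'P' → count = 11
  pos 34: leaf 'J' → count = 12
  pos 36: leaf 'W' → count = 13
Total leaves: 13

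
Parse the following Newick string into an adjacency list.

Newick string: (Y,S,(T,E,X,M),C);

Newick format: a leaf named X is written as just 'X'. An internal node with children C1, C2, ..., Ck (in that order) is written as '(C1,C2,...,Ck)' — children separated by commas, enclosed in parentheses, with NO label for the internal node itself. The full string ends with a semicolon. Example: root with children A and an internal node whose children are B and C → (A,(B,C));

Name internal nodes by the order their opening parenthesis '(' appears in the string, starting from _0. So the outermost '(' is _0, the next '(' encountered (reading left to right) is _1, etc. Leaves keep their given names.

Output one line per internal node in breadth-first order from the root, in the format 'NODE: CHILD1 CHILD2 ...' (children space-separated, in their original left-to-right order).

Input: (Y,S,(T,E,X,M),C);
Scanning left-to-right, naming '(' by encounter order:
  pos 0: '(' -> open internal node _0 (depth 1)
  pos 5: '(' -> open internal node _1 (depth 2)
  pos 13: ')' -> close internal node _1 (now at depth 1)
  pos 16: ')' -> close internal node _0 (now at depth 0)
Total internal nodes: 2
BFS adjacency from root:
  _0: Y S _1 C
  _1: T E X M

Answer: _0: Y S _1 C
_1: T E X M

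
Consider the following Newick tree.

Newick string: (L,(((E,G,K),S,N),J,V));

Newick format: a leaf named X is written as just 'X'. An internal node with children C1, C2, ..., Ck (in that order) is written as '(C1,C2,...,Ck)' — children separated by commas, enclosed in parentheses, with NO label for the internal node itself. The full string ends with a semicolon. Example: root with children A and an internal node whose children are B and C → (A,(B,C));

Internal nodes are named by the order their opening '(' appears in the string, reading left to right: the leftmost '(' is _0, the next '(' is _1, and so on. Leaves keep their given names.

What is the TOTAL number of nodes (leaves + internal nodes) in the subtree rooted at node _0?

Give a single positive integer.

Newick: (L,(((E,G,K),S,N),J,V));
Locate _0: it is the '(' at position 0 (the 1st '(' reading left to right).
Query: subtree rooted at _0
_0: subtree_size = 1 + 11
  L: subtree_size = 1 + 0
  _1: subtree_size = 1 + 9
    _2: subtree_size = 1 + 6
      _3: subtree_size = 1 + 3
        E: subtree_size = 1 + 0
        G: subtree_size = 1 + 0
        K: subtree_size = 1 + 0
      S: subtree_size = 1 + 0
      N: subtree_size = 1 + 0
    J: subtree_size = 1 + 0
    V: subtree_size = 1 + 0
Total subtree size of _0: 12

Answer: 12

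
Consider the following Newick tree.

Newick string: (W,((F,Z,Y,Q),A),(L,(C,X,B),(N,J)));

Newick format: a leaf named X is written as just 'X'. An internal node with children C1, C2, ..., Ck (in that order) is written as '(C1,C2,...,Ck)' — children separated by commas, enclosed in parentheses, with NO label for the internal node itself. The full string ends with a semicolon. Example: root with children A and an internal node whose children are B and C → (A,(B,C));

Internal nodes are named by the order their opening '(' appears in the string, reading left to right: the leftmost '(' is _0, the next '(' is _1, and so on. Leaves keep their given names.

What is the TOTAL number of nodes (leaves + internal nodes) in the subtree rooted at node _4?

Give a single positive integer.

Newick: (W,((F,Z,Y,Q),A),(L,(C,X,B),(N,J)));
Locate _4: it is the '(' at position 20 (the 5th '(' reading left to right).
Query: subtree rooted at _4
_4: subtree_size = 1 + 3
  C: subtree_size = 1 + 0
  X: subtree_size = 1 + 0
  B: subtree_size = 1 + 0
Total subtree size of _4: 4

Answer: 4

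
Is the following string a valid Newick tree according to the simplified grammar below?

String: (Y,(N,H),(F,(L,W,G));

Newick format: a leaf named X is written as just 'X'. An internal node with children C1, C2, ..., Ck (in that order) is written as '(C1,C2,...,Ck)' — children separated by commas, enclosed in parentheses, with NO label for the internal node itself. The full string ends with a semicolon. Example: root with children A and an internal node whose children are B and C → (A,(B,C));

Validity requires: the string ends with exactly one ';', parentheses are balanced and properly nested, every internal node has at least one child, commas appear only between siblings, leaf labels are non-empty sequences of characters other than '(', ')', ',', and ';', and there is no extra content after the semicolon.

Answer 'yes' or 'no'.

Answer: no

Derivation:
Input: (Y,(N,H),(F,(L,W,G));
Paren balance: 4 '(' vs 3 ')' MISMATCH
Ends with single ';': True
Full parse: FAILS (expected , or ) at pos 20)
Valid: False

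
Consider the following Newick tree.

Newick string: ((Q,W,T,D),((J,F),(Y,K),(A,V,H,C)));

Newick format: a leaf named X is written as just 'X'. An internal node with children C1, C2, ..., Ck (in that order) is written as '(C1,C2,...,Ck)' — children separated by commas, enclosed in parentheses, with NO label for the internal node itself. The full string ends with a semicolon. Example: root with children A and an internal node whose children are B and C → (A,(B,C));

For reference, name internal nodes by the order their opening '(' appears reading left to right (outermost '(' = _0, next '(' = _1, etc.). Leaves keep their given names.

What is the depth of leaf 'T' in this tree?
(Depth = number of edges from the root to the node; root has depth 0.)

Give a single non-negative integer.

Newick: ((Q,W,T,D),((J,F),(Y,K),(A,V,H,C)));
Naming internals by '(' encounter order: outermost '(' = _0, next = _1, ...
Query node: T
Path from root: _0 -> _1 -> T
Depth of T: 2 (number of edges from root)

Answer: 2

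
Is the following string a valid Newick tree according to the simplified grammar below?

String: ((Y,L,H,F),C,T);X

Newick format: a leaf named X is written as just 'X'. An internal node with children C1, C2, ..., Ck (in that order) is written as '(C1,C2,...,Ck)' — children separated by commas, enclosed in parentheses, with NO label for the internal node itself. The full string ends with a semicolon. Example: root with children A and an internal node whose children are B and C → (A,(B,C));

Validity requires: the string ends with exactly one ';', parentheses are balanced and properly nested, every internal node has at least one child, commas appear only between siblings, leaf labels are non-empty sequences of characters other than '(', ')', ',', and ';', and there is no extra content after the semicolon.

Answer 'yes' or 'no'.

Input: ((Y,L,H,F),C,T);X
Paren balance: 2 '(' vs 2 ')' OK
Ends with single ';': False
Full parse: FAILS (must end with ;)
Valid: False

Answer: no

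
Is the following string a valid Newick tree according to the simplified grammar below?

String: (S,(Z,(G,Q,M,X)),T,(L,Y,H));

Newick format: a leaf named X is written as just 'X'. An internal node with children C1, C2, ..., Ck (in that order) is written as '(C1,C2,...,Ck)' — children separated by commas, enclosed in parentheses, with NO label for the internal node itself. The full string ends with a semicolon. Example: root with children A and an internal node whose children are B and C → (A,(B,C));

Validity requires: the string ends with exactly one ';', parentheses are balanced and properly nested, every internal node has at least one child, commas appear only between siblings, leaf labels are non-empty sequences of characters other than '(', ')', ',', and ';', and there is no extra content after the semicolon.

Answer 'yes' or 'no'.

Input: (S,(Z,(G,Q,M,X)),T,(L,Y,H));
Paren balance: 4 '(' vs 4 ')' OK
Ends with single ';': True
Full parse: OK
Valid: True

Answer: yes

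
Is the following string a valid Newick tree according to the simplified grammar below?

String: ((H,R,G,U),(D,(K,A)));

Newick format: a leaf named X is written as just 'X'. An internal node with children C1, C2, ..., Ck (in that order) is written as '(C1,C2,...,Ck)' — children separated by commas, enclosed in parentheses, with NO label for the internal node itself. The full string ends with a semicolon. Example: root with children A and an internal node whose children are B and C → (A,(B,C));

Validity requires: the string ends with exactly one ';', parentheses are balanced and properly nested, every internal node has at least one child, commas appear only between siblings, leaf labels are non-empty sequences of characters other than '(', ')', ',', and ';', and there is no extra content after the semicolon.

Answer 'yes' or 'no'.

Answer: yes

Derivation:
Input: ((H,R,G,U),(D,(K,A)));
Paren balance: 4 '(' vs 4 ')' OK
Ends with single ';': True
Full parse: OK
Valid: True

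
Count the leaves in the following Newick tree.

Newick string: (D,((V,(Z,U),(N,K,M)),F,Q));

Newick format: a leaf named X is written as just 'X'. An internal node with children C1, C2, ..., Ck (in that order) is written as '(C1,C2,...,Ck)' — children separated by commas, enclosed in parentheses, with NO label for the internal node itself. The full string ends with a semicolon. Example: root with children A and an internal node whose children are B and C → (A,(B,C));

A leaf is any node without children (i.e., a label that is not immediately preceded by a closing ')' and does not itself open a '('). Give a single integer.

Newick: (D,((V,(Z,U),(N,K,M)),F,Q));
Scan left-to-right; a leaf is any maximal label run not followed by '(':
  pos 1: leaf 'D' → count = 1
  pos 5: leaf 'V' → count = 2
  pos 8: leaf 'Z' → count = 3
  pos 10: leaf 'U' → count = 4
  pos 14: leaf 'N' → count = 5
  pos 16: leaf 'K' → count = 6
  pos 18: leaf 'M' → count = 7
  pos 22: leaf 'F' → count = 8
  pos 24: leaf 'Q' → count = 9
Total leaves: 9

Answer: 9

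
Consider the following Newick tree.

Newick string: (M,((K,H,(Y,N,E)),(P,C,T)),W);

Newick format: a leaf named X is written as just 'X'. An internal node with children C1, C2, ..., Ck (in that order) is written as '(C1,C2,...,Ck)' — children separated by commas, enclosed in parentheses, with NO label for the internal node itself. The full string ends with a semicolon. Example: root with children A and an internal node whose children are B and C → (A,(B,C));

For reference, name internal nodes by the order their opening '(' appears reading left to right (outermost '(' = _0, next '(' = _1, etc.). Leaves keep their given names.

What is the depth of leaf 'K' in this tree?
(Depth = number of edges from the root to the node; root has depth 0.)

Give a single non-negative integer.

Answer: 3

Derivation:
Newick: (M,((K,H,(Y,N,E)),(P,C,T)),W);
Naming internals by '(' encounter order: outermost '(' = _0, next = _1, ...
Query node: K
Path from root: _0 -> _1 -> _2 -> K
Depth of K: 3 (number of edges from root)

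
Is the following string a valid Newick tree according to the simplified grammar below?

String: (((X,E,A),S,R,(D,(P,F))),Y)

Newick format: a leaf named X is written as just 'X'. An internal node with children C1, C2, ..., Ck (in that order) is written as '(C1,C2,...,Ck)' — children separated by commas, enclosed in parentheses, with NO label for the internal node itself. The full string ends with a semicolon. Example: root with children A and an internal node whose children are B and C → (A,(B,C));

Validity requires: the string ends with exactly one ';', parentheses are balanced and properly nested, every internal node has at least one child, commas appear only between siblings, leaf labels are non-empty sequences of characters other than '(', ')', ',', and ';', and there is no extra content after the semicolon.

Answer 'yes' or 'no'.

Answer: no

Derivation:
Input: (((X,E,A),S,R,(D,(P,F))),Y)
Paren balance: 5 '(' vs 5 ')' OK
Ends with single ';': False
Full parse: FAILS (must end with ;)
Valid: False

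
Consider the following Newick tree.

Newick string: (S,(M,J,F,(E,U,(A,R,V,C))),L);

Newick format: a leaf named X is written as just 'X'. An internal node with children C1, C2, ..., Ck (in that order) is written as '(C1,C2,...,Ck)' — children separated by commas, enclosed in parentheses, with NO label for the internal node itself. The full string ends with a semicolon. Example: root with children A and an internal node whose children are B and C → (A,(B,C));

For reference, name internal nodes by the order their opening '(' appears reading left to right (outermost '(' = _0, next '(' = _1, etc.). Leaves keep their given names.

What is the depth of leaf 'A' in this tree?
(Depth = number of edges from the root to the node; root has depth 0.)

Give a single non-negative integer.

Newick: (S,(M,J,F,(E,U,(A,R,V,C))),L);
Naming internals by '(' encounter order: outermost '(' = _0, next = _1, ...
Query node: A
Path from root: _0 -> _1 -> _2 -> _3 -> A
Depth of A: 4 (number of edges from root)

Answer: 4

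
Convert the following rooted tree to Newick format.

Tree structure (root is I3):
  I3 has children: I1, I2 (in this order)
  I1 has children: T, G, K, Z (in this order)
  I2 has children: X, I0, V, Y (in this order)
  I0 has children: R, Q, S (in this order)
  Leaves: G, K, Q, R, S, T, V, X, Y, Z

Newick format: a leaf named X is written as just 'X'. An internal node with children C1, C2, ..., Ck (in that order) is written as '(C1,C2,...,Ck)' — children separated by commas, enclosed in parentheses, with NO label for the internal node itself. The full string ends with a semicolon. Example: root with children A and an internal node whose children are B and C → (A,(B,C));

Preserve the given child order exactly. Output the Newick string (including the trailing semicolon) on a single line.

internal I3 with children ['I1', 'I2']
  internal I1 with children ['T', 'G', 'K', 'Z']
    leaf 'T' → 'T'
    leaf 'G' → 'G'
    leaf 'K' → 'K'
    leaf 'Z' → 'Z'
  → '(T,G,K,Z)'
  internal I2 with children ['X', 'I0', 'V', 'Y']
    leaf 'X' → 'X'
    internal I0 with children ['R', 'Q', 'S']
      leaf 'R' → 'R'
      leaf 'Q' → 'Q'
      leaf 'S' → 'S'
    → '(R,Q,S)'
    leaf 'V' → 'V'
    leaf 'Y' → 'Y'
  → '(X,(R,Q,S),V,Y)'
→ '((T,G,K,Z),(X,(R,Q,S),V,Y))'
Final: ((T,G,K,Z),(X,(R,Q,S),V,Y));

Answer: ((T,G,K,Z),(X,(R,Q,S),V,Y));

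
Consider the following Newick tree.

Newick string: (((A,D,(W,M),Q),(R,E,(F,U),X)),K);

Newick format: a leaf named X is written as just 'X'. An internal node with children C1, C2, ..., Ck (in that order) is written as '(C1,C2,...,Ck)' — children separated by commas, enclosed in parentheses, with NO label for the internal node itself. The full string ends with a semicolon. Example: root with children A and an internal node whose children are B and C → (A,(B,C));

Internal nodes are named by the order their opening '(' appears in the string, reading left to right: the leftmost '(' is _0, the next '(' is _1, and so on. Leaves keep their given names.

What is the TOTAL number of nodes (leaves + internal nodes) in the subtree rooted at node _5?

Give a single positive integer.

Answer: 3

Derivation:
Newick: (((A,D,(W,M),Q),(R,E,(F,U),X)),K);
Locate _5: it is the '(' at position 21 (the 6th '(' reading left to right).
Query: subtree rooted at _5
_5: subtree_size = 1 + 2
  F: subtree_size = 1 + 0
  U: subtree_size = 1 + 0
Total subtree size of _5: 3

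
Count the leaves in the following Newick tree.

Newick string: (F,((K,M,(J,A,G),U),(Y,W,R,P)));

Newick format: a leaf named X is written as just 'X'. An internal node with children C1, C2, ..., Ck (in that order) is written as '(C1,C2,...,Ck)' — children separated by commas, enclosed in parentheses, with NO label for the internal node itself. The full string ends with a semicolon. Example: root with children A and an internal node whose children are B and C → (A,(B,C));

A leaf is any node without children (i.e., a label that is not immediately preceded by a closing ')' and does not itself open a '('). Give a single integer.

Newick: (F,((K,M,(J,A,G),U),(Y,W,R,P)));
Scan left-to-right; a leaf is any maximal label run not followed by '(':
  pos 1: leaf 'F' → count = 1
  pos 5: leaf 'K' → count = 2
  pos 7: leaf 'M' → count = 3
  pos 10: leaf 'J' → count = 4
  pos 12: leaf 'A' → count = 5
  pos 14: leaf 'G' → count = 6
  pos 17: leaf 'U' → count = 7
  pos 21: leaf 'Y' → count = 8
  pos 23: leaf 'W' → count = 9
  pos 25: leaf 'R' → count = 10
  pos 27: leaf 'P' → count = 11
Total leaves: 11

Answer: 11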